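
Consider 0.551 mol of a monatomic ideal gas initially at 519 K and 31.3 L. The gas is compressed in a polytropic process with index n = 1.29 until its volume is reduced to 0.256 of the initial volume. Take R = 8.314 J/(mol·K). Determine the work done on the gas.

3970 J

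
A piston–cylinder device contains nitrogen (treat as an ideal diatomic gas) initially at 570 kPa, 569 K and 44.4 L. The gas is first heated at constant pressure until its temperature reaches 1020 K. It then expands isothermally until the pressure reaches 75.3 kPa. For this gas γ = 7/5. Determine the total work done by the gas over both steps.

n = P₁V₁/(RT₁) = 570×44.4/(8.314×569) = 5.35 mol.
Step 1 — Isobaric: P stays 570 kPa; V/T = const ⇒ T₂ = 1020 K, V₂ = 79.6 L.
W = PΔV = 570×(79.6−44.4) kPa·L = 20100 J.
ΔU = nCvΔT = 5.35×20.8×(1020−569) = 50100 J.
Q = ΔU + W = nCpΔT = 70200 J.
State after step 1: P = 570 kPa, V = 79.6 L, T = 1020 K.
Step 2 — Isothermal: T stays 1020 K; PV = const ⇒ V₂ = 602 L, P₂ = 75.3 kPa.
ΔU = 0 (ideal gas, T constant).
W = nRT ln(V₂/V₁) = 5.35×8.314×1020×ln(7.57) = 91800 J.
Q = ΔU + W = 91800 J.
Net over both steps: W = 112000 J, Q = 162000 J, ΔU = 50100 J.

112000 J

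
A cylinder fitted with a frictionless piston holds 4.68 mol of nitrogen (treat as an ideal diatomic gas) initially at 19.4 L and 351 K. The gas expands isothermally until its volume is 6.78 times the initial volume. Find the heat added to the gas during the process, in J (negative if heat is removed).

P₁ = nRT₁/V₁ = 4.68×8.314×351/19.4 = 704 kPa.
Isothermal: T stays 351 K; PV = const ⇒ V₂ = 132 L, P₂ = 104 kPa.
ΔU = 0 (ideal gas, T constant).
W = nRT ln(V₂/V₁) = 4.68×8.314×351×ln(6.78) = 26100 J.
Q = ΔU + W = 26100 J.

26100 J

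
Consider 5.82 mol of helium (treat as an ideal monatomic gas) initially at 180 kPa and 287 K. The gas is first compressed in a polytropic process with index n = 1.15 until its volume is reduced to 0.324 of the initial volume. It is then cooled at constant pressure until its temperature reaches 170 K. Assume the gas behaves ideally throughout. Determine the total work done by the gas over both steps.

V₁ = nRT₁/P₁ = 5.82×8.314×287/180 = 77.2 L.
Step 1 — Polytropic n=1.15: T₂ = T₁(V₁/V₂)^(n−1) = 287×(3.09)^0.15 = 340 K; P₂ = P₁(V₁/V₂)^n = 658 kPa.
W = (P₁V₁−P₂V₂)/(n−1) = (180×77.2−658×25.0)/0.15 = -17100 J.
ΔU = nCvΔT = 5.82×12.5×(340−287) = 3840 J.
Q = ΔU + W = -13200 J.
State after step 1: P = 658 kPa, V = 25.0 L, T = 340 K.
Step 2 — Isobaric: P stays 658 kPa; V/T = const ⇒ T₂ = 170 K, V₂ = 12.5 L.
W = PΔV = 658×(12.5−25.0) kPa·L = -8220 J.
ΔU = nCvΔT = 5.82×12.5×(170−340) = -12300 J.
Q = ΔU + W = nCpΔT = -20500 J.
Net over both steps: W = -25300 J, Q = -33800 J, ΔU = -8490 J.

-25300 J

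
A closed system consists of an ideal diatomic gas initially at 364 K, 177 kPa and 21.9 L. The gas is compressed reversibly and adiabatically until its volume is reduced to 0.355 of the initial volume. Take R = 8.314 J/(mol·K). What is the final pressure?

754 kPa

Adiabatic: TV^(γ−1) = const ⇒ T₂ = 364×(2.82)^0.400 = 551 K; PV^γ = const ⇒ P₂ = 754 kPa.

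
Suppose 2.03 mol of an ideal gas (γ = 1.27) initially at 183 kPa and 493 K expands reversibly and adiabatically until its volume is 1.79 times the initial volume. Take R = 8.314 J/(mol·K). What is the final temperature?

421 K

V₁ = nRT₁/P₁ = 2.03×8.314×493/183 = 45.5 L.
Adiabatic: TV^(γ−1) = const ⇒ T₂ = 493×(0.559)^0.270 = 421 K; PV^γ = const ⇒ P₂ = 87.4 kPa.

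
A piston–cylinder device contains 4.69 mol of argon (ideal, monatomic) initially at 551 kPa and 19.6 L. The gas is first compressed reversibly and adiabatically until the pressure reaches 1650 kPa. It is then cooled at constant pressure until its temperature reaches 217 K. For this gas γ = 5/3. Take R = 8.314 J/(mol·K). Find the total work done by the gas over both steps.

T₁ = P₁V₁/(nR) = 551×19.6/(4.69×8.314) = 277 K.
Step 1 — Adiabatic: T₂/T₁ = (P₂/P₁)^((γ−1)/γ) ⇒ T₂ = 277×(2.99)^0.400 = 429 K; V₂ = 10.1 L.
ΔU = nCvΔT = 4.69×12.5×(429−277) = 8920 J.
Q = 0 for an adiabatic process, so W = −ΔU = -8920 J.
State after step 1: P = 1650 kPa, V = 10.1 L, T = 429 K.
Step 2 — Isobaric: P stays 1650 kPa; V/T = const ⇒ T₂ = 217 K, V₂ = 5.13 L.
W = PΔV = 1650×(5.13−10.1) kPa·L = -8290 J.
ΔU = nCvΔT = 4.69×12.5×(217−429) = -12400 J.
Q = ΔU + W = nCpΔT = -20700 J.
Net over both steps: W = -17200 J, Q = -20700 J, ΔU = -3510 J.

-17200 J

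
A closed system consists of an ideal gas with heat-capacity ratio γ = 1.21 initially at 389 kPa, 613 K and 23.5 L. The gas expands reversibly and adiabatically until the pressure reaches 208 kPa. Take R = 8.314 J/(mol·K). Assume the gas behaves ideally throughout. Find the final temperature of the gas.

550 K

Adiabatic: T₂/T₁ = (P₂/P₁)^((γ−1)/γ) ⇒ T₂ = 613×(0.535)^0.174 = 550 K; V₂ = 39.4 L.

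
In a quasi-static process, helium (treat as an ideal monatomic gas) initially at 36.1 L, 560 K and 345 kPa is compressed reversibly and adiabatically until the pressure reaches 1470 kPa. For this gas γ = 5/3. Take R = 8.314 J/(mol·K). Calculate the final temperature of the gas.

1000 K

Adiabatic: T₂/T₁ = (P₂/P₁)^((γ−1)/γ) ⇒ T₂ = 560×(4.26)^0.400 = 1000 K; V₂ = 15.1 L.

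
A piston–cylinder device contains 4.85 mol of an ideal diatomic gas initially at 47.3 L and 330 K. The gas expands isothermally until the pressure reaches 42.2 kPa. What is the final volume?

315 L

P₁ = nRT₁/V₁ = 4.85×8.314×330/47.3 = 281 kPa.
Isothermal: T stays 330 K; PV = const ⇒ V₂ = 315 L, P₂ = 42.2 kPa.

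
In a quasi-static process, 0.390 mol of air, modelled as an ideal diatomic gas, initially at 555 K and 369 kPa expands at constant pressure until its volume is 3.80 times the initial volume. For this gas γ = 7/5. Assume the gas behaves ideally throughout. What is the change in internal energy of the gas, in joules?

V₁ = nRT₁/P₁ = 0.390×8.314×555/369 = 4.88 L.
Isobaric: P stays 369 kPa; V/T = const ⇒ T₂ = 2110 K, V₂ = 18.5 L.
For an ideal gas ΔU = nCvΔT with Cv = (5/2)R = 20.8 J/(mol·K).
ΔU = 0.390×20.8×(2110−555) = 12600 J.

12600 J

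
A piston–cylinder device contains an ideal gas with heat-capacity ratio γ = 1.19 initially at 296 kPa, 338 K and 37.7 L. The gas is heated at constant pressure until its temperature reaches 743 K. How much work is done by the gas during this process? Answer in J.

13400 J

n = P₁V₁/(RT₁) = 296×37.7/(8.314×338) = 3.97 mol.
Isobaric: P stays 296 kPa; V/T = const ⇒ T₂ = 743 K, V₂ = 82.9 L.
W = PΔV = 296×(82.9−37.7) kPa·L = 13400 J.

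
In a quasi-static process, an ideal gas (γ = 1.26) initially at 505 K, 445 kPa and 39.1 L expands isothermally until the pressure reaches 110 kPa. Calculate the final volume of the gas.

158 L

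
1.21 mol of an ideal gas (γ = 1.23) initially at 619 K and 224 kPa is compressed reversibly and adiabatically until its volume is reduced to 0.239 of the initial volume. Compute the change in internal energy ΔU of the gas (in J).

V₁ = nRT₁/P₁ = 1.21×8.314×619/224 = 27.8 L.
Adiabatic: TV^(γ−1) = const ⇒ T₂ = 619×(4.18)^0.230 = 860 K; PV^γ = const ⇒ P₂ = 1300 kPa.
For an ideal gas ΔU = nCvΔT with Cv = R/(γ−1) = 36.1 J/(mol·K).
ΔU = 1.21×36.1×(860−619) = 10600 J.

10600 J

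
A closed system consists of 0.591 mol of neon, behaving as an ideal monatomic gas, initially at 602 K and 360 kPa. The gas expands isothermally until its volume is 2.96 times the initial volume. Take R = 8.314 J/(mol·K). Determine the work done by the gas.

3210 J

V₁ = nRT₁/P₁ = 0.591×8.314×602/360 = 8.22 L.
Isothermal: T stays 602 K; PV = const ⇒ V₂ = 24.3 L, P₂ = 122 kPa.
W = nRT ln(V₂/V₁) = 0.591×8.314×602×ln(2.96) = 3210 J.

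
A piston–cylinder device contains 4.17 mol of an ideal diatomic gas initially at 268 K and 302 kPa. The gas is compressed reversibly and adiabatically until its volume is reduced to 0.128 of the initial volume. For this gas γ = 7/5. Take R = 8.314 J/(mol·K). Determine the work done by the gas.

V₁ = nRT₁/P₁ = 4.17×8.314×268/302 = 30.8 L.
Adiabatic: TV^(γ−1) = const ⇒ T₂ = 268×(7.81)^0.400 = 610 K; PV^γ = const ⇒ P₂ = 5370 kPa.
ΔU = nCvΔT = 4.17×20.8×(610−268) = 29600 J.
Q = 0 for an adiabatic process, so W = −ΔU = -29600 J.

-29600 J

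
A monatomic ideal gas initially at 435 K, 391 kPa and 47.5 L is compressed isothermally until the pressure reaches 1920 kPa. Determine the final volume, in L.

Isothermal: T stays 435 K; PV = const ⇒ V₂ = 9.67 L, P₂ = 1920 kPa.

9.67 L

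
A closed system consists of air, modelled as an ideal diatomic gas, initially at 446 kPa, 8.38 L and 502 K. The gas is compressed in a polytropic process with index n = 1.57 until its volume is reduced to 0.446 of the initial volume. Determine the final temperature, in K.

795 K

Polytropic n=1.57: T₂ = T₁(V₁/V₂)^(n−1) = 502×(2.24)^0.57 = 795 K; P₂ = P₁(V₁/V₂)^n = 1580 kPa.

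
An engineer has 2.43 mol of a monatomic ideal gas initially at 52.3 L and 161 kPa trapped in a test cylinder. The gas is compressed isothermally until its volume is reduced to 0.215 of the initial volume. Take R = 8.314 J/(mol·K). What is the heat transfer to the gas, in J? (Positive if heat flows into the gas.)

T₁ = P₁V₁/(nR) = 161×52.3/(2.43×8.314) = 417 K.
Isothermal: T stays 417 K; PV = const ⇒ V₂ = 11.2 L, P₂ = 749 kPa.
ΔU = 0 (ideal gas, T constant).
W = nRT ln(V₂/V₁) = 2.43×8.314×417×ln(0.215) = -12900 J.
Q = ΔU + W = -12900 J.

-12900 J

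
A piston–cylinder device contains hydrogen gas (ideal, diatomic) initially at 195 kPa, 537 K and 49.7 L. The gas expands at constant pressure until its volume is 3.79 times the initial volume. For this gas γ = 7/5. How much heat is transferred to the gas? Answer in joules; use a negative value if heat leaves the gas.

94600 J

n = P₁V₁/(RT₁) = 195×49.7/(8.314×537) = 2.17 mol.
Isobaric: P stays 195 kPa; V/T = const ⇒ T₂ = 2040 K, V₂ = 188 L.
W = PΔV = 195×(188−49.7) kPa·L = 27000 J.
ΔU = nCvΔT = 2.17×20.8×(2040−537) = 67600 J.
Q = ΔU + W = nCpΔT = 94600 J.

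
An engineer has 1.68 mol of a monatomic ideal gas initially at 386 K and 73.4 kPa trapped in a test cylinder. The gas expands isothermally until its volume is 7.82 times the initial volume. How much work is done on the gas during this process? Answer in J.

-11100 J

V₁ = nRT₁/P₁ = 1.68×8.314×386/73.4 = 73.5 L.
Isothermal: T stays 386 K; PV = const ⇒ V₂ = 574 L, P₂ = 9.39 kPa.
W = nRT ln(V₂/V₁) = 1.68×8.314×386×ln(7.82) = 11100 J.
Work done on the gas = −W_by = -11100 J.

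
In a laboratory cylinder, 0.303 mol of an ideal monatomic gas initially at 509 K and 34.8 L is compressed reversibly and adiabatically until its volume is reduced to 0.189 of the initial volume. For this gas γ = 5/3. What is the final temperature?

P₁ = nRT₁/V₁ = 0.303×8.314×509/34.8 = 36.8 kPa.
Adiabatic: TV^(γ−1) = const ⇒ T₂ = 509×(5.29)^0.667 = 1550 K; PV^γ = const ⇒ P₂ = 592 kPa.

1550 K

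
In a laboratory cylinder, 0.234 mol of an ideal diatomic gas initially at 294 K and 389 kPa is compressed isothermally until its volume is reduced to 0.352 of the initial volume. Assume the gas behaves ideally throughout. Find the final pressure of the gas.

1110 kPa

V₁ = nRT₁/P₁ = 0.234×8.314×294/389 = 1.47 L.
Isothermal: T stays 294 K; PV = const ⇒ V₂ = 0.518 L, P₂ = 1110 kPa.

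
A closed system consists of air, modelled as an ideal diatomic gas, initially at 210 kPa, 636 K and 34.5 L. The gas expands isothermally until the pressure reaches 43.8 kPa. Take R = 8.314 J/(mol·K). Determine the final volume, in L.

165 L

Isothermal: T stays 636 K; PV = const ⇒ V₂ = 165 L, P₂ = 43.8 kPa.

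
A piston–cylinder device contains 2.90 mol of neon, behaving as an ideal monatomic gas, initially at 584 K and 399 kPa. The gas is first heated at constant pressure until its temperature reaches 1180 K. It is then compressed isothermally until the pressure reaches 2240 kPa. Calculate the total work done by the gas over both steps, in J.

V₁ = nRT₁/P₁ = 2.90×8.314×584/399 = 35.3 L.
Step 1 — Isobaric: P stays 399 kPa; V/T = const ⇒ T₂ = 1180 K, V₂ = 71.3 L.
W = PΔV = 399×(71.3−35.3) kPa·L = 14400 J.
ΔU = nCvΔT = 2.90×12.5×(1180−584) = 21600 J.
Q = ΔU + W = nCpΔT = 35900 J.
State after step 1: P = 399 kPa, V = 71.3 L, T = 1180 K.
Step 2 — Isothermal: T stays 1180 K; PV = const ⇒ V₂ = 12.7 L, P₂ = 2240 kPa.
ΔU = 0 (ideal gas, T constant).
W = nRT ln(V₂/V₁) = 2.90×8.314×1180×ln(0.178) = -49100 J.
Q = ΔU + W = -49100 J.
Net over both steps: W = -34700 J, Q = -13200 J, ΔU = 21600 J.

-34700 J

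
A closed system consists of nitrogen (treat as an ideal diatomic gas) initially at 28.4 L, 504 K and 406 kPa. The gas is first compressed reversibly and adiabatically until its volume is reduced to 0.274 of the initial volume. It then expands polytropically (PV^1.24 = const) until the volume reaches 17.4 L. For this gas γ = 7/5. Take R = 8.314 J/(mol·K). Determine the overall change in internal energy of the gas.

11100 J

n = P₁V₁/(RT₁) = 406×28.4/(8.314×504) = 2.75 mol.
Step 1 — Adiabatic: TV^(γ−1) = const ⇒ T₂ = 504×(3.65)^0.400 = 846 K; PV^γ = const ⇒ P₂ = 2490 kPa.
ΔU = nCvΔT = 2.75×20.8×(846−504) = 19600 J.
Q = 0 for an adiabatic process, so W = −ΔU = -19600 J.
State after step 1: P = 2490 kPa, V = 7.78 L, T = 846 K.
Step 2 — Polytropic n=1.24: T₂ = T₁(V₁/V₂)^(n−1) = 846×(0.447)^0.24 = 697 K; P₂ = P₁(V₁/V₂)^n = 917 kPa.
W = (P₁V₁−P₂V₂)/(n−1) = (2490×7.78−917×17.4)/0.24 = 14200 J.
ΔU = nCvΔT = 2.75×20.8×(697−846) = -8500 J.
Q = ΔU + W = 5660 J.
Net over both steps: W = -5390 J, Q = 5660 J, ΔU = 11100 J.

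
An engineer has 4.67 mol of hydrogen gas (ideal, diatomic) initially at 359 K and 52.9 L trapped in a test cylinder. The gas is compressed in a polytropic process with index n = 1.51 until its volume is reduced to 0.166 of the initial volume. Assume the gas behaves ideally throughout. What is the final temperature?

897 K

P₁ = nRT₁/V₁ = 4.67×8.314×359/52.9 = 263 kPa.
Polytropic n=1.51: T₂ = T₁(V₁/V₂)^(n−1) = 359×(6.02)^0.51 = 897 K; P₂ = P₁(V₁/V₂)^n = 3970 kPa.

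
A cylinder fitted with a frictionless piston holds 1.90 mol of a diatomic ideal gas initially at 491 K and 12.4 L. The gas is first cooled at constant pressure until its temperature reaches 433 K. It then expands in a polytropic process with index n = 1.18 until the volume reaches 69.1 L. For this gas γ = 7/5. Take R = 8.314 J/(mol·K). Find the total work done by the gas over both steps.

9810 J

P₁ = nRT₁/V₁ = 1.90×8.314×491/12.4 = 625 kPa.
Step 1 — Isobaric: P stays 625 kPa; V/T = const ⇒ T₂ = 433 K, V₂ = 10.9 L.
W = PΔV = 625×(10.9−12.4) kPa·L = -916 J.
ΔU = nCvΔT = 1.90×20.8×(433−491) = -2290 J.
Q = ΔU + W = nCpΔT = -3210 J.
State after step 1: P = 625 kPa, V = 10.9 L, T = 433 K.
Step 2 — Polytropic n=1.18: T₂ = T₁(V₁/V₂)^(n−1) = 433×(0.158)^0.18 = 311 K; P₂ = P₁(V₁/V₂)^n = 71.0 kPa.
W = (P₁V₁−P₂V₂)/(n−1) = (625×10.9−71.0×69.1)/0.18 = 10700 J.
ΔU = nCvΔT = 1.90×20.8×(311−433) = -4830 J.
Q = ΔU + W = 5900 J.
Net over both steps: W = 9810 J, Q = 2700 J, ΔU = -7120 J.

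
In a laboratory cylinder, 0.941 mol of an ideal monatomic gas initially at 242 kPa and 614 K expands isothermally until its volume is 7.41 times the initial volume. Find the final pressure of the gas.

V₁ = nRT₁/P₁ = 0.941×8.314×614/242 = 19.8 L.
Isothermal: T stays 614 K; PV = const ⇒ V₂ = 147 L, P₂ = 32.7 kPa.

32.7 kPa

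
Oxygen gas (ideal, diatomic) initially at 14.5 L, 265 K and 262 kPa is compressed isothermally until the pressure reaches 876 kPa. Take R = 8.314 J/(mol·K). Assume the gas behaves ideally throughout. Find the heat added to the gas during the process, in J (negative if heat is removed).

n = P₁V₁/(RT₁) = 262×14.5/(8.314×265) = 1.72 mol.
Isothermal: T stays 265 K; PV = const ⇒ V₂ = 4.34 L, P₂ = 876 kPa.
ΔU = 0 (ideal gas, T constant).
W = nRT ln(V₂/V₁) = 1.72×8.314×265×ln(0.299) = -4590 J.
Q = ΔU + W = -4590 J.

-4590 J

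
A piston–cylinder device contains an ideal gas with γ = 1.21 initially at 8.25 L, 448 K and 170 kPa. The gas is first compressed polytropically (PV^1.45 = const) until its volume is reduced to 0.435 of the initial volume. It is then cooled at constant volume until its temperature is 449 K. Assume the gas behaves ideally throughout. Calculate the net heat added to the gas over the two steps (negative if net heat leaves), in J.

n = P₁V₁/(RT₁) = 170×8.25/(8.314×448) = 0.377 mol.
Step 1 — Polytropic n=1.45: T₂ = T₁(V₁/V₂)^(n−1) = 448×(2.30)^0.45 = 652 K; P₂ = P₁(V₁/V₂)^n = 568 kPa.
W = (P₁V₁−P₂V₂)/(n−1) = (170×8.25−568×3.59)/0.45 = -1420 J.
ΔU = nCvΔT = 0.377×39.6×(652−448) = 3030 J.
Q = ΔU + W = 1620 J.
State after step 1: P = 568 kPa, V = 3.59 L, T = 652 K.
Step 2 — Isochoric: V stays 3.59 L; P/T = const ⇒ T₂ = 449 K, P₂ = 392 kPa.
W = 0 (no volume change).
ΔU = nCvΔT = 0.377×39.6×(449−652) = -3020 J.
Q = ΔU = -3020 J.
Net over both steps: W = -1420 J, Q = -1400 J, ΔU = 14.9 J.

-1400 J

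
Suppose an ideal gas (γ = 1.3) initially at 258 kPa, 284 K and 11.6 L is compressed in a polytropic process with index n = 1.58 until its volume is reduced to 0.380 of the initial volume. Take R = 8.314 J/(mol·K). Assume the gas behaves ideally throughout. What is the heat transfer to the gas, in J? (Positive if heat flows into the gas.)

n = P₁V₁/(RT₁) = 258×11.6/(8.314×284) = 1.27 mol.
Polytropic n=1.58: T₂ = T₁(V₁/V₂)^(n−1) = 284×(2.63)^0.58 = 498 K; P₂ = P₁(V₁/V₂)^n = 1190 kPa.
W = (P₁V₁−P₂V₂)/(n−1) = (258×11.6−1190×4.41)/0.58 = -3880 J.
ΔU = nCvΔT = 1.27×27.7×(498−284) = 7510 J.
Q = ΔU + W = 3630 J.

3630 J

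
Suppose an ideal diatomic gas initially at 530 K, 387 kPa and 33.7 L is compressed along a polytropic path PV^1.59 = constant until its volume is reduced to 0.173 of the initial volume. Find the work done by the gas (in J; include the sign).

n = P₁V₁/(RT₁) = 387×33.7/(8.314×530) = 2.96 mol.
Polytropic n=1.59: T₂ = T₁(V₁/V₂)^(n−1) = 530×(5.78)^0.59 = 1490 K; P₂ = P₁(V₁/V₂)^n = 6300 kPa.
W = (P₁V₁−P₂V₂)/(n−1) = (387×33.7−6300×5.83)/0.59 = -40100 J.

-40100 J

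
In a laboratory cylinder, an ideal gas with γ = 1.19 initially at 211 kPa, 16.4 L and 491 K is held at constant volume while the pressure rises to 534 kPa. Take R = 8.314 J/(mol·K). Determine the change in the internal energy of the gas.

n = P₁V₁/(RT₁) = 211×16.4/(8.314×491) = 0.848 mol.
Isochoric: V stays 16.4 L; P/T = const ⇒ T₂ = 1240 K, P₂ = 534 kPa.
For an ideal gas ΔU = nCvΔT with Cv = R/(γ−1) = 43.8 J/(mol·K).
ΔU = 0.848×43.8×(1240−491) = 27900 J.

27900 J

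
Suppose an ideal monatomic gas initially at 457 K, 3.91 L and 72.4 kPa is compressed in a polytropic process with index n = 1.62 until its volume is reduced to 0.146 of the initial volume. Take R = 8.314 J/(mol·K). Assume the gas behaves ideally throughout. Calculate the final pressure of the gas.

Polytropic n=1.62: T₂ = T₁(V₁/V₂)^(n−1) = 457×(6.85)^0.62 = 1510 K; P₂ = P₁(V₁/V₂)^n = 1630 kPa.

1630 kPa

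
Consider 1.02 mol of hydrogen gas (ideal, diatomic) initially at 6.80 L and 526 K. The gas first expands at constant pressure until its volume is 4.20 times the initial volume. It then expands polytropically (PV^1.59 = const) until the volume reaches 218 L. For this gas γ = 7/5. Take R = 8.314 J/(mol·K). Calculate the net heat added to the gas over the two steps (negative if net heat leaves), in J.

P₁ = nRT₁/V₁ = 1.02×8.314×526/6.80 = 656 kPa.
Step 1 — Isobaric: P stays 656 kPa; V/T = const ⇒ T₂ = 2210 K, V₂ = 28.6 L.
W = PΔV = 656×(28.6−6.80) kPa·L = 14300 J.
ΔU = nCvΔT = 1.02×20.8×(2210−526) = 35700 J.
Q = ΔU + W = nCpΔT = 50000 J.
State after step 1: P = 656 kPa, V = 28.6 L, T = 2210 K.
Step 2 — Polytropic n=1.59: T₂ = T₁(V₁/V₂)^(n−1) = 2210×(0.131)^0.59 = 666 K; P₂ = P₁(V₁/V₂)^n = 25.9 kPa.
W = (P₁V₁−P₂V₂)/(n−1) = (656×28.6−25.9×218)/0.59 = 22200 J.
ΔU = nCvΔT = 1.02×20.8×(666−2210) = -32700 J.
Q = ΔU + W = -10500 J.
Net over both steps: W = 36500 J, Q = 39400 J, ΔU = 2970 J.

39400 J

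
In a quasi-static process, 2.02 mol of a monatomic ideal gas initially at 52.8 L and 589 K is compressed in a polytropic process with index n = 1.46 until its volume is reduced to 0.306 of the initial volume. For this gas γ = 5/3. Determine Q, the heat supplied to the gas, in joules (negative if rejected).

-4830 J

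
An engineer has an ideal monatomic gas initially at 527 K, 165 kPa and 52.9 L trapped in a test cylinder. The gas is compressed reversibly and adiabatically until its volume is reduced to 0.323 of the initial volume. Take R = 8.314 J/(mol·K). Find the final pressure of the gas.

Adiabatic: TV^(γ−1) = const ⇒ T₂ = 527×(3.10)^0.667 = 1120 K; PV^γ = const ⇒ P₂ = 1090 kPa.

1090 kPa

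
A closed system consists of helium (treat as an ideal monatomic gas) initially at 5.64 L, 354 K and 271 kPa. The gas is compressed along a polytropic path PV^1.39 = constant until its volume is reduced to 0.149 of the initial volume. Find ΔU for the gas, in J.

n = P₁V₁/(RT₁) = 271×5.64/(8.314×354) = 0.519 mol.
Polytropic n=1.39: T₂ = T₁(V₁/V₂)^(n−1) = 354×(6.71)^0.39 = 744 K; P₂ = P₁(V₁/V₂)^n = 3820 kPa.
For an ideal gas ΔU = nCvΔT with Cv = (3/2)R = 12.5 J/(mol·K).
ΔU = 0.519×12.5×(744−354) = 2520 J.

2520 J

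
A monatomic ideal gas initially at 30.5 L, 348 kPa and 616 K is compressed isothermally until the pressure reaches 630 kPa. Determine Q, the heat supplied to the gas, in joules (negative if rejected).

-6300 J

n = P₁V₁/(RT₁) = 348×30.5/(8.314×616) = 2.07 mol.
Isothermal: T stays 616 K; PV = const ⇒ V₂ = 16.8 L, P₂ = 630 kPa.
ΔU = 0 (ideal gas, T constant).
W = nRT ln(V₂/V₁) = 2.07×8.314×616×ln(0.552) = -6300 J.
Q = ΔU + W = -6300 J.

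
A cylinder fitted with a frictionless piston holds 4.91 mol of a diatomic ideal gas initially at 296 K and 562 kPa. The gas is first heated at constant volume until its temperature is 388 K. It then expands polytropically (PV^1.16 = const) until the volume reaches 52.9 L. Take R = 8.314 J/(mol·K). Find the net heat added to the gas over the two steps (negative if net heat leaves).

17400 J

V₁ = nRT₁/P₁ = 4.91×8.314×296/562 = 21.5 L.
Step 1 — Isochoric: V stays 21.5 L; P/T = const ⇒ T₂ = 388 K, P₂ = 737 kPa.
W = 0 (no volume change).
ΔU = nCvΔT = 4.91×20.8×(388−296) = 9390 J.
Q = ΔU = 9390 J.
State after step 1: P = 737 kPa, V = 21.5 L, T = 388 K.
Step 2 — Polytropic n=1.16: T₂ = T₁(V₁/V₂)^(n−1) = 388×(0.406)^0.16 = 336 K; P₂ = P₁(V₁/V₂)^n = 259 kPa.
W = (P₁V₁−P₂V₂)/(n−1) = (737×21.5−259×52.9)/0.16 = 13300 J.
ΔU = nCvΔT = 4.91×20.8×(336−388) = -5310 J.
Q = ΔU + W = 7970 J.
Net over both steps: W = 13300 J, Q = 17400 J, ΔU = 4080 J.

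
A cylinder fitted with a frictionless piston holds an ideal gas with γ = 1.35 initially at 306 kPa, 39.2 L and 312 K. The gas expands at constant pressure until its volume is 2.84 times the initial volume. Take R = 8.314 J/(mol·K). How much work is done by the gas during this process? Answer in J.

22100 J

n = P₁V₁/(RT₁) = 306×39.2/(8.314×312) = 4.62 mol.
Isobaric: P stays 306 kPa; V/T = const ⇒ T₂ = 886 K, V₂ = 111 L.
W = PΔV = 306×(111−39.2) kPa·L = 22100 J.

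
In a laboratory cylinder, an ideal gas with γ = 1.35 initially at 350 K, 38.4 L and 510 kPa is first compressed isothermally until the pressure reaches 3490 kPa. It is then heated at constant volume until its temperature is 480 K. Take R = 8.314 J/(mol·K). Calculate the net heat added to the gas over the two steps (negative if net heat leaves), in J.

-16900 J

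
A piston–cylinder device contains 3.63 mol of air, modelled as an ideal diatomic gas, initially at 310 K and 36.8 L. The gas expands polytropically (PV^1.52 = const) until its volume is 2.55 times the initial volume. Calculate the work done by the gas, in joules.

P₁ = nRT₁/V₁ = 3.63×8.314×310/36.8 = 254 kPa.
Polytropic n=1.52: T₂ = T₁(V₁/V₂)^(n−1) = 310×(0.392)^0.52 = 191 K; P₂ = P₁(V₁/V₂)^n = 61.3 kPa.
W = (P₁V₁−P₂V₂)/(n−1) = (254×36.8−61.3×93.8)/0.52 = 6930 J.

6930 J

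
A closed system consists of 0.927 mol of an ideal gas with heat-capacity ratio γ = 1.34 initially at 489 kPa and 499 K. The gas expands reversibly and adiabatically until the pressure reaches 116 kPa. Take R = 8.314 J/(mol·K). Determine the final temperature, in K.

V₁ = nRT₁/P₁ = 0.927×8.314×499/489 = 7.86 L.
Adiabatic: T₂/T₁ = (P₂/P₁)^((γ−1)/γ) ⇒ T₂ = 499×(0.237)^0.254 = 346 K; V₂ = 23.0 L.

346 K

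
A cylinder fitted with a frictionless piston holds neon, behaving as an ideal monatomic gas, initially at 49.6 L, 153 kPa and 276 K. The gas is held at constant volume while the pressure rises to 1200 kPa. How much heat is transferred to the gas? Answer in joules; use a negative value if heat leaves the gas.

77900 J

n = P₁V₁/(RT₁) = 153×49.6/(8.314×276) = 3.31 mol.
Isochoric: V stays 49.6 L; P/T = const ⇒ T₂ = 2160 K, P₂ = 1200 kPa.
W = 0 (no volume change).
ΔU = nCvΔT = 3.31×12.5×(2160−276) = 77900 J.
Q = ΔU = 77900 J.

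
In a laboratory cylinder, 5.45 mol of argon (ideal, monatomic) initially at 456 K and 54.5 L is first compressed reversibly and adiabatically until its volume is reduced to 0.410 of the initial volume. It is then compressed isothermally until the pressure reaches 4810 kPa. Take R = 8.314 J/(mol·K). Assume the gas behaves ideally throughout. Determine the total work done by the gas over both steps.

-64600 J

P₁ = nRT₁/V₁ = 5.45×8.314×456/54.5 = 379 kPa.
Step 1 — Adiabatic: TV^(γ−1) = const ⇒ T₂ = 456×(2.44)^0.667 = 826 K; PV^γ = const ⇒ P₂ = 1680 kPa.
ΔU = nCvΔT = 5.45×12.5×(826−456) = 25200 J.
Q = 0 for an adiabatic process, so W = −ΔU = -25200 J.
State after step 1: P = 1680 kPa, V = 22.3 L, T = 826 K.
Step 2 — Isothermal: T stays 826 K; PV = const ⇒ V₂ = 7.78 L, P₂ = 4810 kPa.
ΔU = 0 (ideal gas, T constant).
W = nRT ln(V₂/V₁) = 5.45×8.314×826×ln(0.348) = -39500 J.
Q = ΔU + W = -39500 J.
Net over both steps: W = -64600 J, Q = -39500 J, ΔU = 25200 J.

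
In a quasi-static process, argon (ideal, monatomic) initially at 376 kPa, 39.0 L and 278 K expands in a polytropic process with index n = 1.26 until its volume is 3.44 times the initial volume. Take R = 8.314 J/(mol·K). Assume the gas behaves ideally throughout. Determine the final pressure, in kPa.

Polytropic n=1.26: T₂ = T₁(V₁/V₂)^(n−1) = 278×(0.291)^0.26 = 202 K; P₂ = P₁(V₁/V₂)^n = 79.3 kPa.

79.3 kPa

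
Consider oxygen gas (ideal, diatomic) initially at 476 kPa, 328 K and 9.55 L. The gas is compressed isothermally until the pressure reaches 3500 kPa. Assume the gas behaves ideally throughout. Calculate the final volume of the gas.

1.30 L

Isothermal: T stays 328 K; PV = const ⇒ V₂ = 1.30 L, P₂ = 3500 kPa.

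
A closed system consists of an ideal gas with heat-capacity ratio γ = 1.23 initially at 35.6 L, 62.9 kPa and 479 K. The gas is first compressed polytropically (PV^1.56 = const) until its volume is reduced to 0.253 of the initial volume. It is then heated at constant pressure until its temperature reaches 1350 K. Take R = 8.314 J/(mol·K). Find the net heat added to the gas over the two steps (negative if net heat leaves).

n = P₁V₁/(RT₁) = 62.9×35.6/(8.314×479) = 0.562 mol.
Step 1 — Polytropic n=1.56: T₂ = T₁(V₁/V₂)^(n−1) = 479×(3.95)^0.56 = 1030 K; P₂ = P₁(V₁/V₂)^n = 537 kPa.
W = (P₁V₁−P₂V₂)/(n−1) = (62.9×35.6−537×9.01)/0.56 = -4630 J.
ΔU = nCvΔT = 0.562×36.1×(1030−479) = 11300 J.
Q = ΔU + W = 6650 J.
State after step 1: P = 537 kPa, V = 9.01 L, T = 1030 K.
Step 2 — Isobaric: P stays 537 kPa; V/T = const ⇒ T₂ = 1350 K, V₂ = 11.8 L.
W = PΔV = 537×(11.8−9.01) kPa·L = 1480 J.
ΔU = nCvΔT = 0.562×36.1×(1350−1030) = 6420 J.
Q = ΔU + W = nCpΔT = 7900 J.
Net over both steps: W = -3160 J, Q = 14500 J, ΔU = 17700 J.

14500 J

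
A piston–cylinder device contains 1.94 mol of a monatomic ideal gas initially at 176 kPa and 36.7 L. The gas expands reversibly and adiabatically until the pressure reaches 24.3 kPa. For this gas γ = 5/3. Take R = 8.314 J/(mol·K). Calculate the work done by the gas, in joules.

T₁ = P₁V₁/(nR) = 176×36.7/(1.94×8.314) = 400 K.
Adiabatic: T₂/T₁ = (P₂/P₁)^((γ−1)/γ) ⇒ T₂ = 400×(0.138)^0.400 = 181 K; V₂ = 120 L.
ΔU = nCvΔT = 1.94×12.5×(181−400) = -5300 J.
Q = 0 for an adiabatic process, so W = −ΔU = 5300 J.

5300 J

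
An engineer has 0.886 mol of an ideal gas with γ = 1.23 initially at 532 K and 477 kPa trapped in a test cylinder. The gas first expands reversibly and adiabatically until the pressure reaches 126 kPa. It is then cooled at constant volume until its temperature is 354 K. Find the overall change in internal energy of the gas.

-5700 J

V₁ = nRT₁/P₁ = 0.886×8.314×532/477 = 8.22 L.
Step 1 — Adiabatic: T₂/T₁ = (P₂/P₁)^((γ−1)/γ) ⇒ T₂ = 532×(0.264)^0.187 = 415 K; V₂ = 24.2 L.
ΔU = nCvΔT = 0.886×36.1×(415−532) = -3750 J.
Q = 0 for an adiabatic process, so W = −ΔU = 3750 J.
State after step 1: P = 126 kPa, V = 24.2 L, T = 415 K.
Step 2 — Isochoric: V stays 24.2 L; P/T = const ⇒ T₂ = 354 K, P₂ = 108 kPa.
W = 0 (no volume change).
ΔU = nCvΔT = 0.886×36.1×(354−415) = -1950 J.
Q = ΔU = -1950 J.
Net over both steps: W = 3750 J, Q = -1950 J, ΔU = -5700 J.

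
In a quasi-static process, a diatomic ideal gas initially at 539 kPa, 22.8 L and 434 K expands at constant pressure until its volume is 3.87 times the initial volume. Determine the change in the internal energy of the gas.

n = P₁V₁/(RT₁) = 539×22.8/(8.314×434) = 3.41 mol.
Isobaric: P stays 539 kPa; V/T = const ⇒ T₂ = 1680 K, V₂ = 88.2 L.
For an ideal gas ΔU = nCvΔT with Cv = (5/2)R = 20.8 J/(mol·K).
ΔU = 3.41×20.8×(1680−434) = 88200 J.

88200 J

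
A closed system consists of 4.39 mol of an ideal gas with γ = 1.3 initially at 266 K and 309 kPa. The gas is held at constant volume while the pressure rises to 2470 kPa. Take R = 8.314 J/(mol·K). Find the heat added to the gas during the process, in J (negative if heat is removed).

V₁ = nRT₁/P₁ = 4.39×8.314×266/309 = 31.4 L.
Isochoric: V stays 31.4 L; P/T = const ⇒ T₂ = 2130 K, P₂ = 2470 kPa.
W = 0 (no volume change).
ΔU = nCvΔT = 4.39×27.7×(2130−266) = 226000 J.
Q = ΔU = 226000 J.

226000 J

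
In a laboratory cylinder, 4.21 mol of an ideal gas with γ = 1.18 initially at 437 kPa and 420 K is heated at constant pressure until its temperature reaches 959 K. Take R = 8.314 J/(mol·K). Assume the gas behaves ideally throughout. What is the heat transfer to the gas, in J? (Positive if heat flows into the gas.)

124000 J

V₁ = nRT₁/P₁ = 4.21×8.314×420/437 = 33.6 L.
Isobaric: P stays 437 kPa; V/T = const ⇒ T₂ = 959 K, V₂ = 76.8 L.
W = PΔV = 437×(76.8−33.6) kPa·L = 18900 J.
ΔU = nCvΔT = 4.21×46.2×(959−420) = 105000 J.
Q = ΔU + W = nCpΔT = 124000 J.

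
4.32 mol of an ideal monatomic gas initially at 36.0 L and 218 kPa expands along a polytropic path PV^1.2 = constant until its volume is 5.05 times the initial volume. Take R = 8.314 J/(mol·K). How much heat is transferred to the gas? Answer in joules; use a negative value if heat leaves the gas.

T₁ = P₁V₁/(nR) = 218×36.0/(4.32×8.314) = 219 K.
Polytropic n=1.2: T₂ = T₁(V₁/V₂)^(n−1) = 219×(0.198)^0.20 = 158 K; P₂ = P₁(V₁/V₂)^n = 31.2 kPa.
W = (P₁V₁−P₂V₂)/(n−1) = (218×36.0−31.2×182)/0.20 = 10900 J.
ΔU = nCvΔT = 4.32×12.5×(158−219) = -3260 J.
Q = ΔU + W = 7600 J.

7600 J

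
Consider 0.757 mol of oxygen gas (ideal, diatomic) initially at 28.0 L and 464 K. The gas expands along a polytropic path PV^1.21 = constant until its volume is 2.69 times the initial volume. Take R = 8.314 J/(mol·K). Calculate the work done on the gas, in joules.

P₁ = nRT₁/V₁ = 0.757×8.314×464/28.0 = 104 kPa.
Polytropic n=1.21: T₂ = T₁(V₁/V₂)^(n−1) = 464×(0.372)^0.21 = 377 K; P₂ = P₁(V₁/V₂)^n = 31.5 kPa.
W = (P₁V₁−P₂V₂)/(n−1) = (104×28.0−31.5×75.3)/0.21 = 2610 J.
Work done on the gas = −W_by = -2610 J.

-2610 J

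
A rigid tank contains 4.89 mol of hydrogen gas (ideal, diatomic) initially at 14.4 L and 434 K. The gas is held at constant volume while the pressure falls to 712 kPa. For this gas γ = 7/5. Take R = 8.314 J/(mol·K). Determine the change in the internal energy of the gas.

P₁ = nRT₁/V₁ = 4.89×8.314×434/14.4 = 1230 kPa.
Isochoric: V stays 14.4 L; P/T = const ⇒ T₂ = 252 K, P₂ = 712 kPa.
For an ideal gas ΔU = nCvΔT with Cv = (5/2)R = 20.8 J/(mol·K).
ΔU = 4.89×20.8×(252−434) = -18500 J.

-18500 J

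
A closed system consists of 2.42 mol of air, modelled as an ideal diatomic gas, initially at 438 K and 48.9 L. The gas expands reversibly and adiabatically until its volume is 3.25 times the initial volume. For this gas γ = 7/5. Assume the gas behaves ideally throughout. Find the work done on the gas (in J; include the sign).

-8280 J

P₁ = nRT₁/V₁ = 2.42×8.314×438/48.9 = 180 kPa.
Adiabatic: TV^(γ−1) = const ⇒ T₂ = 438×(0.308)^0.400 = 273 K; PV^γ = const ⇒ P₂ = 34.6 kPa.
ΔU = nCvΔT = 2.42×20.8×(273−438) = -8280 J.
Q = 0 for an adiabatic process, so W = −ΔU = 8280 J.
Work done on the gas = −W_by = -8280 J.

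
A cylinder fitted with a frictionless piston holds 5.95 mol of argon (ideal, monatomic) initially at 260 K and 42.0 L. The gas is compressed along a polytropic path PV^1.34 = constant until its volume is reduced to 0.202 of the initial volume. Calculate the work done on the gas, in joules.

27300 J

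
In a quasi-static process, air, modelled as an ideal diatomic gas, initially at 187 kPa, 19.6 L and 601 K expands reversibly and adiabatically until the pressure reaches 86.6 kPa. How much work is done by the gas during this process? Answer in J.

1810 J

n = P₁V₁/(RT₁) = 187×19.6/(8.314×601) = 0.734 mol.
Adiabatic: T₂/T₁ = (P₂/P₁)^((γ−1)/γ) ⇒ T₂ = 601×(0.463)^0.286 = 482 K; V₂ = 34.0 L.
ΔU = nCvΔT = 0.734×20.8×(482−601) = -1810 J.
Q = 0 for an adiabatic process, so W = −ΔU = 1810 J.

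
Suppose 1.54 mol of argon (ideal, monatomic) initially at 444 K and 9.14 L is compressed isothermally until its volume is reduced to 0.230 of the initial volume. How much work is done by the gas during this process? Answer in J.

-8350 J

P₁ = nRT₁/V₁ = 1.54×8.314×444/9.14 = 622 kPa.
Isothermal: T stays 444 K; PV = const ⇒ V₂ = 2.10 L, P₂ = 2700 kPa.
W = nRT ln(V₂/V₁) = 1.54×8.314×444×ln(0.230) = -8350 J.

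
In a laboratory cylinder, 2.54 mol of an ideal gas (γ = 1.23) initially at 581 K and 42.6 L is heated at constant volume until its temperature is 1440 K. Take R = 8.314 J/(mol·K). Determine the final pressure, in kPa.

714 kPa

P₁ = nRT₁/V₁ = 2.54×8.314×581/42.6 = 288 kPa.
Isochoric: V stays 42.6 L; P/T = const ⇒ T₂ = 1440 K, P₂ = 714 kPa.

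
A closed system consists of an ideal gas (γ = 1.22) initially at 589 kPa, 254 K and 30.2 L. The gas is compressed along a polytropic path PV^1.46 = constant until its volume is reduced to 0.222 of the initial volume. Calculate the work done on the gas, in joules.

38600 J

n = P₁V₁/(RT₁) = 589×30.2/(8.314×254) = 8.42 mol.
Polytropic n=1.46: T₂ = T₁(V₁/V₂)^(n−1) = 254×(4.50)^0.46 = 508 K; P₂ = P₁(V₁/V₂)^n = 5300 kPa.
W = (P₁V₁−P₂V₂)/(n−1) = (589×30.2−5300×6.70)/0.46 = -38600 J.
Work done on the gas = −W_by = 38600 J.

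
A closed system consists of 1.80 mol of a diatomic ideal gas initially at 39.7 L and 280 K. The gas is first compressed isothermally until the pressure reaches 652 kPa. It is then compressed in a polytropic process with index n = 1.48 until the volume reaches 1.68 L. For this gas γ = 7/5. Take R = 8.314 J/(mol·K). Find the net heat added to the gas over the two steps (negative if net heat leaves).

-6050 J

P₁ = nRT₁/V₁ = 1.80×8.314×280/39.7 = 106 kPa.
Step 1 — Isothermal: T stays 280 K; PV = const ⇒ V₂ = 6.43 L, P₂ = 652 kPa.
ΔU = 0 (ideal gas, T constant).
W = nRT ln(V₂/V₁) = 1.80×8.314×280×ln(0.162) = -7630 J.
Q = ΔU + W = -7630 J.
State after step 1: P = 652 kPa, V = 6.43 L, T = 280 K.
Step 2 — Polytropic n=1.48: T₂ = T₁(V₁/V₂)^(n−1) = 280×(3.83)^0.48 = 533 K; P₂ = P₁(V₁/V₂)^n = 4750 kPa.
W = (P₁V₁−P₂V₂)/(n−1) = (652×6.43−4750×1.68)/0.48 = -7890 J.
ΔU = nCvΔT = 1.80×20.8×(533−280) = 9470 J.
Q = ΔU + W = 1580 J.
Net over both steps: W = -15500 J, Q = -6050 J, ΔU = 9470 J.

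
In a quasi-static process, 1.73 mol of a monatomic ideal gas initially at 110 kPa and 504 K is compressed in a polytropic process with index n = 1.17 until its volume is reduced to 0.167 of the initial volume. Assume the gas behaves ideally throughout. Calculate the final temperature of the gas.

V₁ = nRT₁/P₁ = 1.73×8.314×504/110 = 65.9 L.
Polytropic n=1.17: T₂ = T₁(V₁/V₂)^(n−1) = 504×(5.99)^0.17 = 683 K; P₂ = P₁(V₁/V₂)^n = 893 kPa.

683 K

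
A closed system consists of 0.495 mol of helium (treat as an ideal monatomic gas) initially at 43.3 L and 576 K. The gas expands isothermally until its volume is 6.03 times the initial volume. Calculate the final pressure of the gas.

P₁ = nRT₁/V₁ = 0.495×8.314×576/43.3 = 54.7 kPa.
Isothermal: T stays 576 K; PV = const ⇒ V₂ = 261 L, P₂ = 9.08 kPa.

9.08 kPa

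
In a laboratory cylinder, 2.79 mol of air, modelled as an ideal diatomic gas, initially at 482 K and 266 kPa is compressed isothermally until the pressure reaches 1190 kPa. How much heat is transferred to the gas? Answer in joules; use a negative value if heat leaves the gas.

-16800 J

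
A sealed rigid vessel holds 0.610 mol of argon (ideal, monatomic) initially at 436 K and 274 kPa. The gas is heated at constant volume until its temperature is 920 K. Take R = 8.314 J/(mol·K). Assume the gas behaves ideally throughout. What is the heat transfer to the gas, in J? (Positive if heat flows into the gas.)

V₁ = nRT₁/P₁ = 0.610×8.314×436/274 = 8.07 L.
Isochoric: V stays 8.07 L; P/T = const ⇒ T₂ = 920 K, P₂ = 578 kPa.
W = 0 (no volume change).
ΔU = nCvΔT = 0.610×12.5×(920−436) = 3680 J.
Q = ΔU = 3680 J.

3680 J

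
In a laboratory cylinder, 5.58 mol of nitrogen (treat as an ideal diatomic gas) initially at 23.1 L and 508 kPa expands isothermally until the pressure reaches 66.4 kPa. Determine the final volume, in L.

177 L

T₁ = P₁V₁/(nR) = 508×23.1/(5.58×8.314) = 253 K.
Isothermal: T stays 253 K; PV = const ⇒ V₂ = 177 L, P₂ = 66.4 kPa.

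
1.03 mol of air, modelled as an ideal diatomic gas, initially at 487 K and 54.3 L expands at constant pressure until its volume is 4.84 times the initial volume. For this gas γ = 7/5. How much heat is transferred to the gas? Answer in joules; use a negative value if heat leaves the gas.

P₁ = nRT₁/V₁ = 1.03×8.314×487/54.3 = 76.8 kPa.
Isobaric: P stays 76.8 kPa; V/T = const ⇒ T₂ = 2360 K, V₂ = 263 L.
W = PΔV = 76.8×(263−54.3) kPa·L = 16000 J.
ΔU = nCvΔT = 1.03×20.8×(2360−487) = 40000 J.
Q = ΔU + W = nCpΔT = 56000 J.

56000 J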